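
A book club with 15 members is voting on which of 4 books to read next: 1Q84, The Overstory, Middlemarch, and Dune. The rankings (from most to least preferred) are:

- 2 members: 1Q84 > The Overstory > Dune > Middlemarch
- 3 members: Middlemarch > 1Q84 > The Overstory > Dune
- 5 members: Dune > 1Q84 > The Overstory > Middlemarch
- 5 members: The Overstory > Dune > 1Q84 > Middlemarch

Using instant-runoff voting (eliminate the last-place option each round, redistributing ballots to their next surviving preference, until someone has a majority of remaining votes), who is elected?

The Overstory

Round 1: 1Q84 2, The Overstory 5, Middlemarch 3, Dune 5. Eliminate 1Q84.
Round 2: The Overstory 7, Middlemarch 3, Dune 5. Eliminate Middlemarch.
Round 3: The Overstory 10, Dune 5. The Overstory has a majority.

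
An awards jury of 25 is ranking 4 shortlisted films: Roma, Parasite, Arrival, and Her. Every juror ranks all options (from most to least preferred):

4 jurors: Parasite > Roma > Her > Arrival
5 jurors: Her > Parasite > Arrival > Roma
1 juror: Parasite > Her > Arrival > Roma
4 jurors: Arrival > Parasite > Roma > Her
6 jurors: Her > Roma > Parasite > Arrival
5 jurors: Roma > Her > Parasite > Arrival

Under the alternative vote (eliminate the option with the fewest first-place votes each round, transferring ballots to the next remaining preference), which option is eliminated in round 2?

Roma

Round 1: Roma 5, Parasite 5, Arrival 4, Her 11. Eliminate Arrival.
Round 2: Roma 5, Parasite 9, Her 11. Eliminate Roma.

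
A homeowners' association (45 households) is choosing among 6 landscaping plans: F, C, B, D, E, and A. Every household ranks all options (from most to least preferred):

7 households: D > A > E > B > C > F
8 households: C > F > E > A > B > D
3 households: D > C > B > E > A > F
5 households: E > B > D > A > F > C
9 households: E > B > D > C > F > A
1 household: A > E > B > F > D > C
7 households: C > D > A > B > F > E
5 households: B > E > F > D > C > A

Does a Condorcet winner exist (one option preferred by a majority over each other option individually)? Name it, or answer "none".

E vs F: 30–15 for E.
E vs C: 27–18 for E.
E vs B: 30–15 for E.
E vs D: 28–17 for E.
E vs A: 30–15 for E.
E beats every other option head-to-head.

E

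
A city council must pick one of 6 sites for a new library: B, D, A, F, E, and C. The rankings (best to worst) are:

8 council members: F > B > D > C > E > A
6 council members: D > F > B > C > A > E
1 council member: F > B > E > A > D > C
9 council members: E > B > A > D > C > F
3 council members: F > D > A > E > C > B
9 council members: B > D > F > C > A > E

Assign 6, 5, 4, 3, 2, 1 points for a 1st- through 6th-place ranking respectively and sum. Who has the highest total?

B

B: 8·5 + 6·4 + 1·5 + 9·5 + 3·1 + 9·6 = 171
D: 8·4 + 6·6 + 1·2 + 9·3 + 3·5 + 9·5 = 157
A: 8·1 + 6·2 + 1·3 + 9·4 + 3·4 + 9·2 = 89
F: 8·6 + 6·5 + 1·6 + 9·1 + 3·6 + 9·4 = 147
E: 8·2 + 6·1 + 1·4 + 9·6 + 3·3 + 9·1 = 98
C: 8·3 + 6·3 + 1·1 + 9·2 + 3·2 + 9·3 = 94
B has the highest Borda score (171).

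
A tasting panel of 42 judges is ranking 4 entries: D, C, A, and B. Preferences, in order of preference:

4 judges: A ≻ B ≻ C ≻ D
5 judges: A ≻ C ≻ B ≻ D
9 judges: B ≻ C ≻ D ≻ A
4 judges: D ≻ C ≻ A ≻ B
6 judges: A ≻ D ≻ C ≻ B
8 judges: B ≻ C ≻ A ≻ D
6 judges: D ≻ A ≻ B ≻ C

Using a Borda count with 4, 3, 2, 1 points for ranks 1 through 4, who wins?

B

D: 4·1 + 5·1 + 9·2 + 4·4 + 6·3 + 8·1 + 6·4 = 93
C: 4·2 + 5·3 + 9·3 + 4·3 + 6·2 + 8·3 + 6·1 = 104
A: 4·4 + 5·4 + 9·1 + 4·2 + 6·4 + 8·2 + 6·3 = 111
B: 4·3 + 5·2 + 9·4 + 4·1 + 6·1 + 8·4 + 6·2 = 112
B has the highest Borda score (112).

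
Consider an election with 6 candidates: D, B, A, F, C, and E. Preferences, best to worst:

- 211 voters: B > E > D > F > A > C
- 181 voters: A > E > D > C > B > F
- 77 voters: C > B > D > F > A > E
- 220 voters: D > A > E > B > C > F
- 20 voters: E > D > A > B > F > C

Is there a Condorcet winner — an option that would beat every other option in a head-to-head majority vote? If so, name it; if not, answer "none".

Checking pairwise contests:
E beats D 412–297.
D beats B 421–288.
D beats A 528–181.
D beats F 709–0.
D beats C 632–77.
A beats E 478–231.
Every option loses at least one head-to-head, so there is no Condorcet winner.

none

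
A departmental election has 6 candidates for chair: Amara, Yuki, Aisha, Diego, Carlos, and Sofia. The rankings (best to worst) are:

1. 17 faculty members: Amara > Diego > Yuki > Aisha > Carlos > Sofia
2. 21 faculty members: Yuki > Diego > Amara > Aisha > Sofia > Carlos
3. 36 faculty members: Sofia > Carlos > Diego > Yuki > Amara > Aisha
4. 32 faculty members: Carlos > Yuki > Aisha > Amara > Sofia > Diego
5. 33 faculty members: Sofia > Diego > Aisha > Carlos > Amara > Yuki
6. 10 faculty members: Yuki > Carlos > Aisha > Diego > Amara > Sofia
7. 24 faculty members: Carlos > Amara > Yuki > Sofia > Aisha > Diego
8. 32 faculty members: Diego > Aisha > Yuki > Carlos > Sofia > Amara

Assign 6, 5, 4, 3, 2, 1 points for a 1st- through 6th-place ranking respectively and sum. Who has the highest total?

Amara: 17·6 + 21·4 + 36·2 + 32·3 + 33·2 + 10·2 + 24·5 + 32·1 = 592
Yuki: 17·4 + 21·6 + 36·3 + 32·5 + 33·1 + 10·6 + 24·4 + 32·4 = 779
Aisha: 17·3 + 21·3 + 36·1 + 32·4 + 33·4 + 10·4 + 24·2 + 32·5 = 658
Diego: 17·5 + 21·5 + 36·4 + 32·1 + 33·5 + 10·3 + 24·1 + 32·6 = 777
Carlos: 17·2 + 21·1 + 36·5 + 32·6 + 33·3 + 10·5 + 24·6 + 32·3 = 816
Sofia: 17·1 + 21·2 + 36·6 + 32·2 + 33·6 + 10·1 + 24·3 + 32·2 = 683
Carlos has the highest Borda score (816).

Carlos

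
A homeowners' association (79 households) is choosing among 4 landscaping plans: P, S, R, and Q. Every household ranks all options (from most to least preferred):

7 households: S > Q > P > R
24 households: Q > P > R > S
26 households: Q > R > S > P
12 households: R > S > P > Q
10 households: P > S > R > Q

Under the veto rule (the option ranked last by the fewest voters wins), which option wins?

R

Last-place votes: P 26, S 24, R 7, Q 22.
R is ranked last by the fewest voters, so R wins.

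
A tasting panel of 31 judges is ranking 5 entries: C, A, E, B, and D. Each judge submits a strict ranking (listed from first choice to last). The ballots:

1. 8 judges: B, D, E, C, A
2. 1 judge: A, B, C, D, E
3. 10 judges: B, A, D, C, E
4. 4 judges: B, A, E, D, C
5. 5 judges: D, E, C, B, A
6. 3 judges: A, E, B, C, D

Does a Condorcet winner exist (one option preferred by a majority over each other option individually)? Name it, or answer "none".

B vs C: 26–5 for B.
B vs A: 27–4 for B.
B vs E: 23–8 for B.
B vs D: 26–5 for B.
B beats every other option head-to-head.

B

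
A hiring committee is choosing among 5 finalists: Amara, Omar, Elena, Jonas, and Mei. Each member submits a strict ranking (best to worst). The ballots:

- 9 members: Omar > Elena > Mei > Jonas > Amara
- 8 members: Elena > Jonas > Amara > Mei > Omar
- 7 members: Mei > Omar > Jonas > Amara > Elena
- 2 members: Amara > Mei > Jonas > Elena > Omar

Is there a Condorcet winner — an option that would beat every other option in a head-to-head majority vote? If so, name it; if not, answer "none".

none

Checking pairwise contests:
Omar beats Amara 16–10.
Mei beats Omar 17–9.
Omar beats Elena 16–10.
Omar beats Jonas 16–10.
Elena beats Mei 17–9.
Every option loses at least one head-to-head, so there is no Condorcet winner.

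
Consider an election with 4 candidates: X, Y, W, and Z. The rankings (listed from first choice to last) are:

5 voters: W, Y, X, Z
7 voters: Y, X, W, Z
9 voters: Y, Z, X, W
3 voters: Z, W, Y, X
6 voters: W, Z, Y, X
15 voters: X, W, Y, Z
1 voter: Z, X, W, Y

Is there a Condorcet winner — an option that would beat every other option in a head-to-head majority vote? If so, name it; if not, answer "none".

none

Checking pairwise contests:
Y beats X 30–16.
W beats Y 30–16.
X beats W 32–14.
X beats Z 27–19.
Every option loses at least one head-to-head, so there is no Condorcet winner.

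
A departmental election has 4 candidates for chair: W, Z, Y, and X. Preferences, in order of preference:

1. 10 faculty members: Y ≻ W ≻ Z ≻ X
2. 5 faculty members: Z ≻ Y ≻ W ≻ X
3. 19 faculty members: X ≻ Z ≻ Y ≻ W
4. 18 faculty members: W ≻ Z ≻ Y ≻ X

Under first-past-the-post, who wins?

First-place votes: W 18, Z 5, Y 10, X 19.
X has the most first-place votes.

X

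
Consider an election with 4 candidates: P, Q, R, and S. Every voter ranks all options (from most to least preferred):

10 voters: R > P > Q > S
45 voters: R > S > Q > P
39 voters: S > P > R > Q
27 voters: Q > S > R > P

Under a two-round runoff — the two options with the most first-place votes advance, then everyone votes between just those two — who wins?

Round 1 first-place votes: P 0, Q 27, R 55, S 39.
R and S advance.
Runoff: R is preferred to S by 55 voters; S by 66.
S wins the runoff.

S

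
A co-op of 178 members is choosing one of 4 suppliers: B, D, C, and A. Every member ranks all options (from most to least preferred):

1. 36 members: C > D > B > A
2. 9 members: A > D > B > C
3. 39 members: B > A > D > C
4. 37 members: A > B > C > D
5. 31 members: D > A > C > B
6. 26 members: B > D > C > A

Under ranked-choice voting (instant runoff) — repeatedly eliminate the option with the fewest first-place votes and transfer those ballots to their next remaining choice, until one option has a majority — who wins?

B

Round 1: B 65, D 31, C 36, A 46. Eliminate D.
Round 2: B 65, C 36, A 77. Eliminate C.
Round 3: B 101, A 77. B has a majority.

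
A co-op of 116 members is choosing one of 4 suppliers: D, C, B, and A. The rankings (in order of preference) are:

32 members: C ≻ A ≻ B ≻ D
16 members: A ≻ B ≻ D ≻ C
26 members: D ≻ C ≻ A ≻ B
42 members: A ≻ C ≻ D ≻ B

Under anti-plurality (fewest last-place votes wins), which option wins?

Last-place votes: D 32, C 16, B 68, A 0.
A is ranked last by the fewest voters, so A wins.

A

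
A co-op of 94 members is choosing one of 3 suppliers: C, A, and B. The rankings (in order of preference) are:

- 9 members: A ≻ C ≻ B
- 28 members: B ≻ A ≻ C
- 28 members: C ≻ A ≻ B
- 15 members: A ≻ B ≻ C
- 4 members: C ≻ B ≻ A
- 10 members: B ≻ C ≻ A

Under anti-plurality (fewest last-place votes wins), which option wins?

Last-place votes: C 43, A 14, B 37.
A is ranked last by the fewest voters, so A wins.

A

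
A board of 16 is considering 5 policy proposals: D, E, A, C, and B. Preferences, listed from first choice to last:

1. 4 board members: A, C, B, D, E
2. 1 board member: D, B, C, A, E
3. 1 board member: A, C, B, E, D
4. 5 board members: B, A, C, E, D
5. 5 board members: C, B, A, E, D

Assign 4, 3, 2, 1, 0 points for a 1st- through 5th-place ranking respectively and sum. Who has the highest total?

D: 4·1 + 1·4 + 1·0 + 5·0 + 5·0 = 8
E: 4·0 + 1·0 + 1·1 + 5·1 + 5·1 = 11
A: 4·4 + 1·1 + 1·4 + 5·3 + 5·2 = 46
C: 4·3 + 1·2 + 1·3 + 5·2 + 5·4 = 47
B: 4·2 + 1·3 + 1·2 + 5·4 + 5·3 = 48
B has the highest Borda score (48).

B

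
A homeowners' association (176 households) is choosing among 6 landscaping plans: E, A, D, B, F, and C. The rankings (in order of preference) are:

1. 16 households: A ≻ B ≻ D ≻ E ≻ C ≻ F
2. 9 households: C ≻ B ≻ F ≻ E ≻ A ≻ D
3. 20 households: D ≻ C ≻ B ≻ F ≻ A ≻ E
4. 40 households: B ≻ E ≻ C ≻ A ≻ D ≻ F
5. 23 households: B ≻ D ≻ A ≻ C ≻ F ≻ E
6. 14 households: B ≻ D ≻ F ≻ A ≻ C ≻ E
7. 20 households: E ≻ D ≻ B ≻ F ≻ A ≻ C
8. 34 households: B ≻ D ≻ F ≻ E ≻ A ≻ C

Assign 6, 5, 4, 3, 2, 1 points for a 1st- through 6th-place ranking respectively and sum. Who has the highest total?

E: 16·3 + 9·3 + 20·1 + 40·5 + 23·1 + 14·1 + 20·6 + 34·3 = 554
A: 16·6 + 9·2 + 20·2 + 40·3 + 23·4 + 14·3 + 20·2 + 34·2 = 516
D: 16·4 + 9·1 + 20·6 + 40·2 + 23·5 + 14·5 + 20·5 + 34·5 = 728
B: 16·5 + 9·5 + 20·4 + 40·6 + 23·6 + 14·6 + 20·4 + 34·6 = 951
F: 16·1 + 9·4 + 20·3 + 40·1 + 23·2 + 14·4 + 20·3 + 34·4 = 450
C: 16·2 + 9·6 + 20·5 + 40·4 + 23·3 + 14·2 + 20·1 + 34·1 = 497
B has the highest Borda score (951).

B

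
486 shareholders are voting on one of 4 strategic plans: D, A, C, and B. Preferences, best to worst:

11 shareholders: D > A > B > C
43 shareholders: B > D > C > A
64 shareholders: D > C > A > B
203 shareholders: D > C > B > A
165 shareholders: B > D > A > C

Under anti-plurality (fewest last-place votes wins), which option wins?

D

Last-place votes: D 0, A 246, C 176, B 64.
D is ranked last by the fewest voters, so D wins.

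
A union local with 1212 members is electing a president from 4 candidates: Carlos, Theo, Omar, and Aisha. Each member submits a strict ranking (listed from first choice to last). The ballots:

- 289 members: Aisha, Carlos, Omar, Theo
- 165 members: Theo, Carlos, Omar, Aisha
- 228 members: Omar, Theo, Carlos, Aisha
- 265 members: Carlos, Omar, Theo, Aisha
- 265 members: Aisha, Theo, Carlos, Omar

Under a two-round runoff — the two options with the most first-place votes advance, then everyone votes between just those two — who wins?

Carlos

Round 1 first-place votes: Carlos 265, Theo 165, Omar 228, Aisha 554.
Aisha and Carlos advance.
Runoff: Aisha is preferred to Carlos by 554 voters; Carlos by 658.
Carlos wins the runoff.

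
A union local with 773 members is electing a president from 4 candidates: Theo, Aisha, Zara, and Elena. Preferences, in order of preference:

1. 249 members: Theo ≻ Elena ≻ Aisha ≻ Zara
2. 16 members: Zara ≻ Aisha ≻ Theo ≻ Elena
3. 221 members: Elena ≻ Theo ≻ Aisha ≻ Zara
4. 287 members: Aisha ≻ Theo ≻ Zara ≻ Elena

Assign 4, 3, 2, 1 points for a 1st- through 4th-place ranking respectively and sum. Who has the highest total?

Theo: 249·4 + 16·2 + 221·3 + 287·3 = 2552
Aisha: 249·2 + 16·3 + 221·2 + 287·4 = 2136
Zara: 249·1 + 16·4 + 221·1 + 287·2 = 1108
Elena: 249·3 + 16·1 + 221·4 + 287·1 = 1934
Theo has the highest Borda score (2552).

Theo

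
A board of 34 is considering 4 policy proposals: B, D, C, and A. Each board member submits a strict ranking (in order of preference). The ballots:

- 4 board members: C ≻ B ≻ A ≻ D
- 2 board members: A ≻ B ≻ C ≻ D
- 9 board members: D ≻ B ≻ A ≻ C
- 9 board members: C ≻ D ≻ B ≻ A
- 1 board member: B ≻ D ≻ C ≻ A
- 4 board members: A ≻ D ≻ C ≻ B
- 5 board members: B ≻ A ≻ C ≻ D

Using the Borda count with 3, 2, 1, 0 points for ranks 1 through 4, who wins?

B: 4·2 + 2·2 + 9·2 + 9·1 + 1·3 + 4·0 + 5·3 = 57
D: 4·0 + 2·0 + 9·3 + 9·2 + 1·2 + 4·2 + 5·0 = 55
C: 4·3 + 2·1 + 9·0 + 9·3 + 1·1 + 4·1 + 5·1 = 51
A: 4·1 + 2·3 + 9·1 + 9·0 + 1·0 + 4·3 + 5·2 = 41
B has the highest Borda score (57).

B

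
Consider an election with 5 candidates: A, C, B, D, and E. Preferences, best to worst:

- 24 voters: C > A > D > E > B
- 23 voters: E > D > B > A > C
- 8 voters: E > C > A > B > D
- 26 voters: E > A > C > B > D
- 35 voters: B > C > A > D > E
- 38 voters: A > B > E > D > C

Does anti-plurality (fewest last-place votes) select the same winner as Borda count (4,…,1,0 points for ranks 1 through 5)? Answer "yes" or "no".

yes

Anti-plurality — last-place votes: A 0, C 61, B 24, D 34, E 35. Winner: A.
Borda — scores: A 411, C 277, B 334, D 190, E 328. Winner: A.
The two methods agree.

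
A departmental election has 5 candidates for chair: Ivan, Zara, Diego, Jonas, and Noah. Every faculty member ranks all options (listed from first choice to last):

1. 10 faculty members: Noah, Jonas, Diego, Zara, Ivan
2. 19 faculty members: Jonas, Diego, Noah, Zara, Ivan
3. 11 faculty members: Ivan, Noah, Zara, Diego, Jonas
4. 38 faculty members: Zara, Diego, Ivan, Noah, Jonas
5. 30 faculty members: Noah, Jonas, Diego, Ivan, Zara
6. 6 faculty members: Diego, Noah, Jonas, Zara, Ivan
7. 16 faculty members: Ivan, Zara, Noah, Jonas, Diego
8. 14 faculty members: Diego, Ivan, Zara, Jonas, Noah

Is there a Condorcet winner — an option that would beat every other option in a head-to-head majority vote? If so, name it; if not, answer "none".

Checking pairwise contests:
Zara beats Ivan 73–71.
Diego beats Zara 79–65.
Jonas beats Diego 75–69.
Ivan beats Jonas 79–65.
Ivan beats Noah 79–65.
Every option loses at least one head-to-head, so there is no Condorcet winner.

none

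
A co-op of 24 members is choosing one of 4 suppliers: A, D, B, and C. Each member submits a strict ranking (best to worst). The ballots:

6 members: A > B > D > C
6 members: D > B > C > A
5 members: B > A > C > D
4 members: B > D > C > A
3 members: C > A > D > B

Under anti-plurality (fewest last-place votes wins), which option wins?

B

Last-place votes: A 10, D 5, B 3, C 6.
B is ranked last by the fewest voters, so B wins.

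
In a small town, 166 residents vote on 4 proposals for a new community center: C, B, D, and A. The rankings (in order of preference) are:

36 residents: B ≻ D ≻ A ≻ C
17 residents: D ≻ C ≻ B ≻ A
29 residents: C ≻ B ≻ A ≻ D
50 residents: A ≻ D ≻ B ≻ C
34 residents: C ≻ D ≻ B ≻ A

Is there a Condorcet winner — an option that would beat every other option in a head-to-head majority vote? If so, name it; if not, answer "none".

D

D vs C: 103–63 for D.
D vs B: 101–65 for D.
D vs A: 87–79 for D.
D beats every other option head-to-head.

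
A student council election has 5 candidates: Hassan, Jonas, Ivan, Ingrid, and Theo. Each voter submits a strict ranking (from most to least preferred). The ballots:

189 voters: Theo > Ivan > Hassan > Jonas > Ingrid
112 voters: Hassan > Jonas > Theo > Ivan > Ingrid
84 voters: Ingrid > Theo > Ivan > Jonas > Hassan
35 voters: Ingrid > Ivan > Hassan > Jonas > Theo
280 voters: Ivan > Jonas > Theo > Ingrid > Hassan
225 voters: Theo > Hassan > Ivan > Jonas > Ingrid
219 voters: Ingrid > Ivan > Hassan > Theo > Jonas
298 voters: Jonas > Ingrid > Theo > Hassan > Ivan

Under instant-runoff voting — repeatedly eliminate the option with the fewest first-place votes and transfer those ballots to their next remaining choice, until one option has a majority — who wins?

Jonas

Round 1: Hassan 112, Jonas 298, Ivan 280, Ingrid 338, Theo 414. Eliminate Hassan.
Round 2: Jonas 410, Ivan 280, Ingrid 338, Theo 414. Eliminate Ivan.
Round 3: Jonas 690, Ingrid 338, Theo 414. Eliminate Ingrid.
Round 4: Jonas 725, Theo 717. Jonas has a majority.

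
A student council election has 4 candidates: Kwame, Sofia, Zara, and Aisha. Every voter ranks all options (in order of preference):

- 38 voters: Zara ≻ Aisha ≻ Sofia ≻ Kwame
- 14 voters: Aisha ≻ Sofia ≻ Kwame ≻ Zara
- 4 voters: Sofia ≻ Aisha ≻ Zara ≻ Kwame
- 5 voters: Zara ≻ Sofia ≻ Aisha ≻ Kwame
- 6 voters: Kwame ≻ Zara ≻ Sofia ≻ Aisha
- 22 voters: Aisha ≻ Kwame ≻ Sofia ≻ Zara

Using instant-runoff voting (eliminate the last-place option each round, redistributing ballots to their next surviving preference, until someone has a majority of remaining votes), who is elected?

Zara

Round 1: Kwame 6, Sofia 4, Zara 43, Aisha 36. Eliminate Sofia.
Round 2: Kwame 6, Zara 43, Aisha 40. Eliminate Kwame.
Round 3: Zara 49, Aisha 40. Zara has a majority.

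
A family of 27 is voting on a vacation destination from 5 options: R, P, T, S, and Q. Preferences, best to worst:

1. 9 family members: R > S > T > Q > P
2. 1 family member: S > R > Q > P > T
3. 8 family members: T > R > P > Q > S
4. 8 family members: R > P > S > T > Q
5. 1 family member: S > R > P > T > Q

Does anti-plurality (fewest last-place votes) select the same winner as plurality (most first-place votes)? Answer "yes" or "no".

Anti-plurality — last-place votes: R 0, P 9, T 1, S 8, Q 9. Winner: R.
Plurality — first-place votes: R 17, P 0, T 8, S 2, Q 0. Winner: R.
The two methods agree.

yes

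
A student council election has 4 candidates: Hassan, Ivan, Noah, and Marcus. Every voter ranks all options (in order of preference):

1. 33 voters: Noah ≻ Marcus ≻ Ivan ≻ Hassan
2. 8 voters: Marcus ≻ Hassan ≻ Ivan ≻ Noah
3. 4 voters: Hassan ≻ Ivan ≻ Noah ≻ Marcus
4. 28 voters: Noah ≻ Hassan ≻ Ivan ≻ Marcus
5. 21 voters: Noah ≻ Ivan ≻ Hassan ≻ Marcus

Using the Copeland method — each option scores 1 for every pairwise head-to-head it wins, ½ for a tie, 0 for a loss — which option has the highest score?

Noah

Hassan: beats Marcus; loses to Ivan and Noah → score 1.
Ivan: beats Hassan and Marcus; loses to Noah → score 2.
Noah: beats Hassan, Ivan, and Marcus → score 3.
Marcus: loses to Hassan, Ivan, and Noah → score 0.
Noah has the best pairwise record.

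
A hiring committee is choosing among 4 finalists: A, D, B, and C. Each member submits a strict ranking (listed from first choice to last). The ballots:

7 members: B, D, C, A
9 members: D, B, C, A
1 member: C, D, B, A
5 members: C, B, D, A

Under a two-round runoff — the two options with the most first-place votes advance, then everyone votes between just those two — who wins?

B

Round 1 first-place votes: A 0, D 9, B 7, C 6.
D and B advance.
Runoff: D is preferred to B by 10 voters; B by 12.
B wins the runoff.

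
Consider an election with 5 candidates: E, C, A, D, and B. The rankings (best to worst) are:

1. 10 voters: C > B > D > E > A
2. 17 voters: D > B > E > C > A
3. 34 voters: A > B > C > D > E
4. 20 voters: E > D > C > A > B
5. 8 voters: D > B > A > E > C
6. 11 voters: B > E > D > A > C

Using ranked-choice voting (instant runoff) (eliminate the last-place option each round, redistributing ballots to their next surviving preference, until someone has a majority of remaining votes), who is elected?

Round 1: E 20, C 10, A 34, D 25, B 11. Eliminate C.
Round 2: E 20, A 34, D 25, B 21. Eliminate E.
Round 3: A 34, D 45, B 21. Eliminate B.
Round 4: A 34, D 66. D has a majority.

D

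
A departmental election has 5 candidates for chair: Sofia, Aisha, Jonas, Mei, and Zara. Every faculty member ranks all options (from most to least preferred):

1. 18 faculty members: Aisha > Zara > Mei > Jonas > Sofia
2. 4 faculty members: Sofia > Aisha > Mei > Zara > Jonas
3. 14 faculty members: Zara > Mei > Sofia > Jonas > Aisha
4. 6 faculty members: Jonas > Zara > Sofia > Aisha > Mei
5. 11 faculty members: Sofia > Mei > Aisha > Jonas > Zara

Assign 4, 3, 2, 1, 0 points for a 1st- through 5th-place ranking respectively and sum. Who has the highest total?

Zara

Sofia: 18·0 + 4·4 + 14·2 + 6·2 + 11·4 = 100
Aisha: 18·4 + 4·3 + 14·0 + 6·1 + 11·2 = 112
Jonas: 18·1 + 4·0 + 14·1 + 6·4 + 11·1 = 67
Mei: 18·2 + 4·2 + 14·3 + 6·0 + 11·3 = 119
Zara: 18·3 + 4·1 + 14·4 + 6·3 + 11·0 = 132
Zara has the highest Borda score (132).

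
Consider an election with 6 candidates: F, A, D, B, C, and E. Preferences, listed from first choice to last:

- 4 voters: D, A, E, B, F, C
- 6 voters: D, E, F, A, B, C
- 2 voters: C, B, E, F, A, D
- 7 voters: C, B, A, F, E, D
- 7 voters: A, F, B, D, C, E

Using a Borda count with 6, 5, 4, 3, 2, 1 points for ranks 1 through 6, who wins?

F: 4·2 + 6·4 + 2·3 + 7·3 + 7·5 = 94
A: 4·5 + 6·3 + 2·2 + 7·4 + 7·6 = 112
D: 4·6 + 6·6 + 2·1 + 7·1 + 7·3 = 90
B: 4·3 + 6·2 + 2·5 + 7·5 + 7·4 = 97
C: 4·1 + 6·1 + 2·6 + 7·6 + 7·2 = 78
E: 4·4 + 6·5 + 2·4 + 7·2 + 7·1 = 75
A has the highest Borda score (112).

A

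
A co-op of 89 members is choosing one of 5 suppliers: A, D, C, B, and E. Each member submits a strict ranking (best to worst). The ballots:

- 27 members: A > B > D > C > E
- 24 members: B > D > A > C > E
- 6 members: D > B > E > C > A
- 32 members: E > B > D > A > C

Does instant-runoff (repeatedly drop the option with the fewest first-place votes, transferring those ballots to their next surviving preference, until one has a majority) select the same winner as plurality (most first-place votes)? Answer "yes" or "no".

no

Instant-runoff — R1 A 27, D 6, C 0, B 24, E 32 (C out); R2 A 27, D 6, B 24, E 32 (D out); R3 A 27, B 30, E 32 (A out); R4 B 57, E 32 (B winner). Winner: B.
Plurality — first-place votes: A 27, D 6, C 0, B 24, E 32. Winner: E.
The two methods disagree.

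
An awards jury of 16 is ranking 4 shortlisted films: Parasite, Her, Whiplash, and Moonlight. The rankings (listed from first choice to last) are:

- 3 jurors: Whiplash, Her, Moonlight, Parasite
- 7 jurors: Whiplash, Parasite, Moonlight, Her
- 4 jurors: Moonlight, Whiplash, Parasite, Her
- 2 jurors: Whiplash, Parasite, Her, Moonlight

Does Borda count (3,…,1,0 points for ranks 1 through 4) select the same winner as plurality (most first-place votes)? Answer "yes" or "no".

Borda — scores: Parasite 22, Her 8, Whiplash 44, Moonlight 22. Winner: Whiplash.
Plurality — first-place votes: Parasite 0, Her 0, Whiplash 12, Moonlight 4. Winner: Whiplash.
The two methods agree.

yes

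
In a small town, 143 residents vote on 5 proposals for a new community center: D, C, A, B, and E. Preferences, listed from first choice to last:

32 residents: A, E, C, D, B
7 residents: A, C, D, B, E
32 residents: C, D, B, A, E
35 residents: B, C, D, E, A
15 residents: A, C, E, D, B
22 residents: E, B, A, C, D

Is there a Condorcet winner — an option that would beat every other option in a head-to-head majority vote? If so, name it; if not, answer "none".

none

Checking pairwise contests:
C beats D 143–0.
A beats C 76–67.
B beats A 89–54.
D beats B 86–57.
D beats E 74–69.
Every option loses at least one head-to-head, so there is no Condorcet winner.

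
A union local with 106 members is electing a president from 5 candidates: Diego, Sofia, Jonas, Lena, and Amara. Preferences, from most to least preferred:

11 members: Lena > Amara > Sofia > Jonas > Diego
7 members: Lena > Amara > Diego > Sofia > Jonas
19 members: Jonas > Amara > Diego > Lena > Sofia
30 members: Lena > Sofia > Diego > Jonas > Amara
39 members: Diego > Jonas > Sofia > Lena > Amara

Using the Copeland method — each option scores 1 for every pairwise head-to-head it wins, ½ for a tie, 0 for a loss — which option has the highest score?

Diego: beats Sofia, Jonas, Lena, and Amara → score 4.
Sofia: beats Amara; loses to Diego, Jonas, and Lena → score 1.
Jonas: beats Sofia, Lena, and Amara; loses to Diego → score 3.
Lena: beats Sofia and Amara; loses to Diego and Jonas → score 2.
Amara: loses to Diego, Sofia, Jonas, and Lena → score 0.
Diego has the best pairwise record.

Diego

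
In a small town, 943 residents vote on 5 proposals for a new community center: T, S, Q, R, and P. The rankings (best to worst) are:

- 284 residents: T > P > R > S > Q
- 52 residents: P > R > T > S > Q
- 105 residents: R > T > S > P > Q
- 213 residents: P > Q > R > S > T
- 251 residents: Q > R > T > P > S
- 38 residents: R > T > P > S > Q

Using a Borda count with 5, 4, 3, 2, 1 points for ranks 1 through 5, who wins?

T: 284·5 + 52·3 + 105·4 + 213·1 + 251·3 + 38·4 = 3114
S: 284·2 + 52·2 + 105·3 + 213·2 + 251·1 + 38·2 = 1740
Q: 284·1 + 52·1 + 105·1 + 213·4 + 251·5 + 38·1 = 2586
R: 284·3 + 52·4 + 105·5 + 213·3 + 251·4 + 38·5 = 3418
P: 284·4 + 52·5 + 105·2 + 213·5 + 251·2 + 38·3 = 3287
R has the highest Borda score (3418).

R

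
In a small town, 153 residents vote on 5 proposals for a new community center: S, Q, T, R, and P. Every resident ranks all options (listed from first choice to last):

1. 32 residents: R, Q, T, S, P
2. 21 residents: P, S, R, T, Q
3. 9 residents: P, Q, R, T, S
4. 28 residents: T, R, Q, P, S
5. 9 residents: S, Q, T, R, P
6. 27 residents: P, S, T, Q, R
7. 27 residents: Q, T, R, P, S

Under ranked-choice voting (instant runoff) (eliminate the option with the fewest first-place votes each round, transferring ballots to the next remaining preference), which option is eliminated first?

Round 1: S 9, Q 27, T 28, R 32, P 57. Eliminate S.

S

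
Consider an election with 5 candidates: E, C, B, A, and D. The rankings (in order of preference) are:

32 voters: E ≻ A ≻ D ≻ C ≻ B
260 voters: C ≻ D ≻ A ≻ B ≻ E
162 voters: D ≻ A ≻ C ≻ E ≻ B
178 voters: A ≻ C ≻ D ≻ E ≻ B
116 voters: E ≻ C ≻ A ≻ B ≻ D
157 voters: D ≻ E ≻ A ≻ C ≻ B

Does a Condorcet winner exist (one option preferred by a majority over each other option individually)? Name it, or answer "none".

none

Checking pairwise contests:
C beats E 600–305.
A beats C 529–376.
E beats B 645–260.
D beats A 579–326.
C beats D 554–351.
Every option loses at least one head-to-head, so there is no Condorcet winner.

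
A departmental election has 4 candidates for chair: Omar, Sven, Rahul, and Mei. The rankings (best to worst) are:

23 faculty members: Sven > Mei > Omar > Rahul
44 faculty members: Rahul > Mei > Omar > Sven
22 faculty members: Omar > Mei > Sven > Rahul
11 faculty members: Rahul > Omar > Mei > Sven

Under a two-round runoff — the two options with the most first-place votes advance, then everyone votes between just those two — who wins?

Rahul

Round 1 first-place votes: Omar 22, Sven 23, Rahul 55, Mei 0.
Rahul and Sven advance.
Runoff: Rahul is preferred to Sven by 55 voters; Sven by 45.
Rahul wins the runoff.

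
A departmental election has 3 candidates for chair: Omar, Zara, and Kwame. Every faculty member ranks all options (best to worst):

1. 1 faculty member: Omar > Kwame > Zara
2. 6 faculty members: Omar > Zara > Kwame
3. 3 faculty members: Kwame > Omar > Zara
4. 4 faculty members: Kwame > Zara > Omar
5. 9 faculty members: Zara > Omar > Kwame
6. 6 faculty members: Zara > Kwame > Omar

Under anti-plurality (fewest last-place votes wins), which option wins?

Last-place votes: Omar 10, Zara 4, Kwame 15.
Zara is ranked last by the fewest voters, so Zara wins.

Zara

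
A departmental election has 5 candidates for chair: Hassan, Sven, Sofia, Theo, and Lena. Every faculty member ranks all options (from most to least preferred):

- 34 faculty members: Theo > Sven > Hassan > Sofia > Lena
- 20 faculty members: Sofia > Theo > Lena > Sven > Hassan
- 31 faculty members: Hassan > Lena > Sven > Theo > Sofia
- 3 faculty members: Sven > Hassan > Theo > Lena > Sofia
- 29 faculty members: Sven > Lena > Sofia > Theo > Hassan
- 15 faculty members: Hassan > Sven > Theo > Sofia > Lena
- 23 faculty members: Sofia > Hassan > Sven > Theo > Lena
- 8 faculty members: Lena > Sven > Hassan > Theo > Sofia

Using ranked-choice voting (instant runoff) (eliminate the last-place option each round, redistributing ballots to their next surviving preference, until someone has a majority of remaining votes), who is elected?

Sven

Round 1: Hassan 46, Sven 32, Sofia 43, Theo 34, Lena 8. Eliminate Lena.
Round 2: Hassan 46, Sven 40, Sofia 43, Theo 34. Eliminate Theo.
Round 3: Hassan 46, Sven 74, Sofia 43. Eliminate Sofia.
Round 4: Hassan 69, Sven 94. Sven has a majority.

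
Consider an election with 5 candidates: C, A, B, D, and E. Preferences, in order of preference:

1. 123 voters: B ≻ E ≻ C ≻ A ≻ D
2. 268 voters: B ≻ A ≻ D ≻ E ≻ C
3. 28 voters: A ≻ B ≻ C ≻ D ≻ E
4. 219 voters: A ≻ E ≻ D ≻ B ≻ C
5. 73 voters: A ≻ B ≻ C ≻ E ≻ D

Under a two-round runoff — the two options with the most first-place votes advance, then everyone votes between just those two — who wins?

B

Round 1 first-place votes: C 0, A 320, B 391, D 0, E 0.
B and A advance.
Runoff: B is preferred to A by 391 voters; A by 320.
B wins the runoff.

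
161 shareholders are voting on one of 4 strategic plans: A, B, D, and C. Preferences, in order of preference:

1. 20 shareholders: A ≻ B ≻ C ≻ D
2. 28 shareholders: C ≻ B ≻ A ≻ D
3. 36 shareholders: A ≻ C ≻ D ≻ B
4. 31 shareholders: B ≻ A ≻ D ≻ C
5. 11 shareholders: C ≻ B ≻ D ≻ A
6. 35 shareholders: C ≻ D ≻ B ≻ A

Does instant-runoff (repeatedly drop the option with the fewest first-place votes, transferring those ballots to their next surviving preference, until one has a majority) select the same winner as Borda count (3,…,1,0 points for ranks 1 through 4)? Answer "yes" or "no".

Instant-runoff — R1 A 56, B 31, D 0, C 74 (D out); R2 A 56, B 31, C 74 (B out); R3 A 87, C 74 (A winner). Winner: A.
Borda — scores: A 258, B 246, D 148, C 314. Winner: C.
The two methods disagree.

no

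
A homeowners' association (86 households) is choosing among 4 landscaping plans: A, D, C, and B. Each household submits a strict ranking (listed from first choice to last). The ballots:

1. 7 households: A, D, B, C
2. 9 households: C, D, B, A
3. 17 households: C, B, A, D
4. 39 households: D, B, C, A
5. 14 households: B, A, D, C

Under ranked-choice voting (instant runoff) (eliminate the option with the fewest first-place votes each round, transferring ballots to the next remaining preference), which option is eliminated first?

Round 1: A 7, D 39, C 26, B 14. Eliminate A.

A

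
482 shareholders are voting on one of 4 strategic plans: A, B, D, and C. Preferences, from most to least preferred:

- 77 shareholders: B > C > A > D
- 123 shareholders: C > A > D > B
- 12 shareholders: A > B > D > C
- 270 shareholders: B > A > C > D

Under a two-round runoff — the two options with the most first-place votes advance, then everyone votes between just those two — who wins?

Round 1 first-place votes: A 12, B 347, D 0, C 123.
B and C advance.
Runoff: B is preferred to C by 359 voters; C by 123.
B wins the runoff.

B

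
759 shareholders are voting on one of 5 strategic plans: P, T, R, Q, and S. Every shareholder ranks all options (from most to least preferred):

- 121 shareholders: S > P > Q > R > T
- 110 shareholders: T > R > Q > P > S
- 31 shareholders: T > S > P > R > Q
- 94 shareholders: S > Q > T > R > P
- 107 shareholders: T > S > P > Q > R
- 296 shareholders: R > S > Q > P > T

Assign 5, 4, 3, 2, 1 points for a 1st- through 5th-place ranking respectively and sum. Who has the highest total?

S

P: 121·4 + 110·2 + 31·3 + 94·1 + 107·3 + 296·2 = 1804
T: 121·1 + 110·5 + 31·5 + 94·3 + 107·5 + 296·1 = 1939
R: 121·2 + 110·4 + 31·2 + 94·2 + 107·1 + 296·5 = 2519
Q: 121·3 + 110·3 + 31·1 + 94·4 + 107·2 + 296·3 = 2202
S: 121·5 + 110·1 + 31·4 + 94·5 + 107·4 + 296·4 = 2921
S has the highest Borda score (2921).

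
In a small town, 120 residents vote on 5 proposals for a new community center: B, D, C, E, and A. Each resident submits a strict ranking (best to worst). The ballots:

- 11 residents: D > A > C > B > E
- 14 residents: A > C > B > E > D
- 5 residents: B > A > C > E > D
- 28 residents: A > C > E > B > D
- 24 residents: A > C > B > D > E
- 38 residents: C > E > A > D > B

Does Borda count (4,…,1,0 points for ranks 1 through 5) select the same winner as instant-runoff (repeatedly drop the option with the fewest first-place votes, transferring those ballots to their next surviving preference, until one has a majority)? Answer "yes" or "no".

Borda — scores: B 135, D 106, C 382, E 189, A 388. Winner: A.
Instant-runoff — R1 B 5, D 11, C 38, E 0, A 66 (A winner). Winner: A.
The two methods agree.

yes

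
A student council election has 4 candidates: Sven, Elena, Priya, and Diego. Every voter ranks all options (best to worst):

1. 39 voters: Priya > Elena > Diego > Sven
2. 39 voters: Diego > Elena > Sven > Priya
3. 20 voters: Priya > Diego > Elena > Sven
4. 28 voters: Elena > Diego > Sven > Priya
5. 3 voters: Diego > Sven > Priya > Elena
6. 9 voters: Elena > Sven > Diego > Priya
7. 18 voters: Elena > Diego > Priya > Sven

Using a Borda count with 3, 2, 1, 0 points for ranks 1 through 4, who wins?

Elena

Sven: 39·0 + 39·1 + 20·0 + 28·1 + 3·2 + 9·2 + 18·0 = 91
Elena: 39·2 + 39·2 + 20·1 + 28·3 + 3·0 + 9·3 + 18·3 = 341
Priya: 39·3 + 39·0 + 20·3 + 28·0 + 3·1 + 9·0 + 18·1 = 198
Diego: 39·1 + 39·3 + 20·2 + 28·2 + 3·3 + 9·1 + 18·2 = 306
Elena has the highest Borda score (341).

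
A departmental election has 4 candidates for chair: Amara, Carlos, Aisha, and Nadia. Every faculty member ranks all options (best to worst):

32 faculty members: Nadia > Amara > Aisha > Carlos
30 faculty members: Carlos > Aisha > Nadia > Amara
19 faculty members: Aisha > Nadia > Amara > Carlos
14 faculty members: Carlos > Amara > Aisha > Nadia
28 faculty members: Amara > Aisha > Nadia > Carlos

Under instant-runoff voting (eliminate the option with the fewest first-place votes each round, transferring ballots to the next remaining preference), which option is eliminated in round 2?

Round 1: Amara 28, Carlos 44, Aisha 19, Nadia 32. Eliminate Aisha.
Round 2: Amara 28, Carlos 44, Nadia 51. Eliminate Amara.

Amara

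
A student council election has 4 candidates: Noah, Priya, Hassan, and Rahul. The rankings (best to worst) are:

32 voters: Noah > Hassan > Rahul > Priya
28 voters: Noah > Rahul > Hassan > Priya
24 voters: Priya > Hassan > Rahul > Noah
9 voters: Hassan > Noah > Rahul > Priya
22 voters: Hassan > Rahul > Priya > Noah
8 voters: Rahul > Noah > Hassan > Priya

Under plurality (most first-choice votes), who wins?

First-place votes: Noah 60, Priya 24, Hassan 31, Rahul 8.
Noah has the most first-place votes.

Noah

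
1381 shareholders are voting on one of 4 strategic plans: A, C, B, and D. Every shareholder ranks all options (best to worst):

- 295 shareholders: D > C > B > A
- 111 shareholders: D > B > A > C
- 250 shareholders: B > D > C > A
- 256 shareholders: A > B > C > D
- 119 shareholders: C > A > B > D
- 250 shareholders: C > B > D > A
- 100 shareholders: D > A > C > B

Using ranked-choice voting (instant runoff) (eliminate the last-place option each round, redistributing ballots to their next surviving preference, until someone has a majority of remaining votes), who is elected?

Round 1: A 256, C 369, B 250, D 506. Eliminate B.
Round 2: A 256, C 369, D 756. D has a majority.

D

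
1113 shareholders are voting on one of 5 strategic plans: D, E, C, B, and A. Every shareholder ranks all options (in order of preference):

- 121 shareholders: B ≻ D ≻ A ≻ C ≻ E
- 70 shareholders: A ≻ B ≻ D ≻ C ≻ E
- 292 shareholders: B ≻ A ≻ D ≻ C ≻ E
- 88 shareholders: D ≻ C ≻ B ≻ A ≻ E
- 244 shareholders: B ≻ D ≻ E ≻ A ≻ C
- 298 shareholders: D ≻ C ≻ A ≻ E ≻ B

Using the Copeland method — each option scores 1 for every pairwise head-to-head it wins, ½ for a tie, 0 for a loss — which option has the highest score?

D: beats E, C, and A; loses to B → score 3.
E: loses to D, C, B, and A → score 0.
C: beats E; loses to D, B, and A → score 1.
B: beats D, E, C, and A → score 4.
A: beats E and C; loses to D and B → score 2.
B has the best pairwise record.

B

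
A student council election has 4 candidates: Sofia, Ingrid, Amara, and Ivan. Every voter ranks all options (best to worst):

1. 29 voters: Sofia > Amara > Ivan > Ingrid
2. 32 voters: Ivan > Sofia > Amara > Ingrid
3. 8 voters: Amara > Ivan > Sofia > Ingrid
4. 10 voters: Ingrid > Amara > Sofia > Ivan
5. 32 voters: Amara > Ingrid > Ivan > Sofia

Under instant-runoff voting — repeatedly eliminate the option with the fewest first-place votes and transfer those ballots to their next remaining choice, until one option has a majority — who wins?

Amara

Round 1: Sofia 29, Ingrid 10, Amara 40, Ivan 32. Eliminate Ingrid.
Round 2: Sofia 29, Amara 50, Ivan 32. Eliminate Sofia.
Round 3: Amara 79, Ivan 32. Amara has a majority.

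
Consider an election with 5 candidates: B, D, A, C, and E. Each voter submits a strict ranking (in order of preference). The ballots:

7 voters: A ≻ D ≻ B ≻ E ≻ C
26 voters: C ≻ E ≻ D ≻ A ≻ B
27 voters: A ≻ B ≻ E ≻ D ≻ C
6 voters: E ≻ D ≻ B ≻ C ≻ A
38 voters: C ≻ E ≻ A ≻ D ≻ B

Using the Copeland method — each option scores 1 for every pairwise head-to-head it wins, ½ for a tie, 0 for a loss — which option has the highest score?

B: loses to D, A, C, and E → score 0.
D: beats B; loses to A, C, and E → score 1.
A: beats B and D; loses to C and E → score 2.
C: beats B, D, A, and E → score 4.
E: beats B, D, and A; loses to C → score 3.
C has the best pairwise record.

C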